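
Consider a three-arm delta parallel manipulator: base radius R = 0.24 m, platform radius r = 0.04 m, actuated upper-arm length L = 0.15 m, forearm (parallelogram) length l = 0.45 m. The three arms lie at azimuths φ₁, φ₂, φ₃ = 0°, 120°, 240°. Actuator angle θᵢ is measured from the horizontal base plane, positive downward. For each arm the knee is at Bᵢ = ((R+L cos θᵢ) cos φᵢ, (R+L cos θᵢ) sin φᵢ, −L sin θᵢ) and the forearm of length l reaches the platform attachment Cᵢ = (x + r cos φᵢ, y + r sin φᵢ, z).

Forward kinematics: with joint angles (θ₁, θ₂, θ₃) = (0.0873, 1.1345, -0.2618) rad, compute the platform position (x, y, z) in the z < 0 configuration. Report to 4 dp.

φ1=0.0°: virtual centre (0.3494, 0.0000, -0.0131), radius l
φ2=120.0°: virtual centre (-0.1317, 0.2281, -0.1359), radius l
φ3=240.0°: virtual centre (-0.1724, -0.2987, 0.0388), radius l
|S₂|²−|S₁|² = -0.0344;  |S₃|²−|S₁|² = -0.0018
linear system: -0.9622x+0.4562y = -0.0344−-0.2457z; -1.0437x+-0.5974y = -0.0018−0.1038z
det = 1.0510;  x = 0.0204+-0.0946z,  y = -0.0325+0.3391z
quadratic in z: (1.1239)z²+(0.0664)z+(-0.0930)=0, √Δ=0.6499 → z ∈ {-0.3187, 0.2596}; z = -0.3187 (taking z<0)
x = 0.0505, y = -0.1406

(0.0505, -0.1406, -0.3187)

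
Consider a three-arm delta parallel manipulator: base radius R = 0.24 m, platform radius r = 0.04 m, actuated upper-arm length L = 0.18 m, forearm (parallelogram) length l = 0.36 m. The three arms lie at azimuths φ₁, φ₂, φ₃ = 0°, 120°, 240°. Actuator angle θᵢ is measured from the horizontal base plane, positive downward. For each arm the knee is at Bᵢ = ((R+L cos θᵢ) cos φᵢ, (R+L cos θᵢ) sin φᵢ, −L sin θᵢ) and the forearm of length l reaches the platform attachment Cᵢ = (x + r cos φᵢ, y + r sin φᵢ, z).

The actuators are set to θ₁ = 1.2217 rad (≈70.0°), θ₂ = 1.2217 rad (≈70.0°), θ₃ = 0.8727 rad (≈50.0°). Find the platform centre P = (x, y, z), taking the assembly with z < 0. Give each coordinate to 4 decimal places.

arm 1 at φ=0.0°: e+L cos θ1 = 0.2616;  O1 = (0.2616, 0.0000, -0.1691)
arm 2 at φ=120.0°: e+L cos θ2 = 0.2616;  O2 = (-0.1308, 0.2265, -0.1691)
φ3=240.0°: virtual centre (-0.1578, -0.2734, -0.1379), radius l
subtract pairs → two planes through P
linear system: -0.7847x+0.4531y = 0.0000−0.0000z; -0.8388x+-0.5468y = 0.0217−0.0625z
det = 0.8091;  x = -0.0121+0.0350z,  y = -0.0210+0.0606z
sphere 1 gives Az²+Bz+C=0 with A=1.0049, B=0.3166, C=-0.0256;  B²−4AC=0.2033;  roots -0.3819, 0.0668;  negative root z = -0.3819
x = -0.0255, y = -0.0441

(-0.0255, -0.0441, -0.3819)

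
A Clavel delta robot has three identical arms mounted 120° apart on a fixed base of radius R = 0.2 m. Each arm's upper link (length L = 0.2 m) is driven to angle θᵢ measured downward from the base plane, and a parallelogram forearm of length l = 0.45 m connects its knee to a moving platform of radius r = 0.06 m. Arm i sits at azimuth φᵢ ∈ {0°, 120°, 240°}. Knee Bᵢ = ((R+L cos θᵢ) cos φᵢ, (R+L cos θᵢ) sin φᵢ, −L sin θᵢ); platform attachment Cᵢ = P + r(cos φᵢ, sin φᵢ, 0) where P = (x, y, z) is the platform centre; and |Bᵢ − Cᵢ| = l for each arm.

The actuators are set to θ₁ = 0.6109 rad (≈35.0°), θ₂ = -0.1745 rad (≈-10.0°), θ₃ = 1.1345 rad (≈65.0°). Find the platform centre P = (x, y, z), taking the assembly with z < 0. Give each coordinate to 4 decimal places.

(-0.0060, 0.1979, -0.3743)

φ1=0.0°: virtual centre (0.3038, 0.0000, -0.1147), radius l
φ2=120.0°: virtual centre (-0.1685, 0.2918, 0.0347), radius l
O3 = (0.2245·cos240.0°, 0.2245·sin240.0°, -0.1813) = (-0.1123, -0.1944, -0.1813)
subtract pairs → two planes through P
plane₁₂: -0.9446x+0.5836y+0.2989z = 0.0093
det = 0.8530;  x = 0.0110+0.0452z,  y = 0.0336+-0.4390z
into |P−O₁|² = l²: 1.1947z² + 0.1734z + -0.1024 = 0;  Δ = 0.5196;  z = -0.3743 or 0.2291 → z<0 root = -0.3743
x = -0.0060, y = 0.1979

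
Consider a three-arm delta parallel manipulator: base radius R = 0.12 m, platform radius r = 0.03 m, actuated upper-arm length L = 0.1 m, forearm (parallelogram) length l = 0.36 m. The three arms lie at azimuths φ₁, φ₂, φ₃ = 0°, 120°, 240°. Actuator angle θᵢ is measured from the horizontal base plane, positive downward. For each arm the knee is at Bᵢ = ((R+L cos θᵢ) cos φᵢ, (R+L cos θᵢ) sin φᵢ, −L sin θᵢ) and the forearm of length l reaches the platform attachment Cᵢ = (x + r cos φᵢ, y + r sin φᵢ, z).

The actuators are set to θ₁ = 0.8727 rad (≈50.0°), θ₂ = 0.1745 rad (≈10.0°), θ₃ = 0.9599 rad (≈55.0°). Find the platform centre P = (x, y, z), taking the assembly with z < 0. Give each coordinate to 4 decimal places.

(-0.0398, 0.0911, -0.3658)

φ1=0.0°: virtual centre (0.1543, 0.0000, -0.0766), radius l
arm 2 at φ=120.0°: (R−r)+L cos θ2 = 0.1885;  S2 = (-0.0942, 0.1632, -0.0174)
φ3=240.0°: virtual centre (-0.0737, -0.1276, -0.0819), radius l
|S₂|²−|S₁|² = 0.0062;  |S₃|²−|S₁|² = -0.0012
plane₁₂: -0.4970x+0.3265y+0.1185z = 0.0062
Cramer: x(z) = -0.0042+0.0971z;  y(z) = 0.0124-0.2151z
into |P−S₁|² = l²: 1.0557z² + 0.1171z + -0.0985 = 0;  Δ = 0.4295;  z = -0.3658 or 0.2549 → z<0 root = -0.3658
x = -0.0398, y = 0.0911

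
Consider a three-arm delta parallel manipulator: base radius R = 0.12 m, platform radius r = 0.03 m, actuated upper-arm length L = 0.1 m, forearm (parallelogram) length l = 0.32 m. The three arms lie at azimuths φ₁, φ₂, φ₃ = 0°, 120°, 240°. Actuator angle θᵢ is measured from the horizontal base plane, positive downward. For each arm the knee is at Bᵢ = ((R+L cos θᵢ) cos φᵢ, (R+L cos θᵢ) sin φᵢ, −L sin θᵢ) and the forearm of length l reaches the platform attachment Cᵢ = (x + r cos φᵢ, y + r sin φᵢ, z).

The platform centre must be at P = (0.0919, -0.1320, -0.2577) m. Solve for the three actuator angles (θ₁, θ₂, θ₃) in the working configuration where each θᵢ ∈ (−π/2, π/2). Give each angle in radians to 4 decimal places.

φ1=0.0° → target in arm frame (0.0919, -0.1320)
  A=-0.0019, B=-0.2577, C=(l²−L²−A²−y'²−z²)/(2L)=0.0428
  γ=atan2(-0.2577,-0.0019)=-1.5782;  ψ=arccos(0.1661)=1.4039;  θ1=γ+ψ≈-0.1743
φ2=120.0° → target in arm frame (-0.1603, -0.0136)
  A cos θ + B sin θ = C:  0.2503·cos θ + -0.2577·sin θ = -0.1841
  γ=atan2(-0.2577,0.2503)=-0.8000;  ψ=arccos(-0.5126)=2.1090;  θ2=γ+ψ≈1.3090
φ3=240.0° → target in arm frame (0.0684, 0.1456)
  A cos θ + B sin θ = C:  0.0216·cos θ + -0.2577·sin θ = 0.0216
  γ=atan2(-0.2577,0.0216)=-1.4870;  ψ=arccos(0.0837)=1.4870;  θ3=γ+ψ≈0.0000

θ₁ = -0.1743, θ₂ = 1.3090, θ₃ = 0.0000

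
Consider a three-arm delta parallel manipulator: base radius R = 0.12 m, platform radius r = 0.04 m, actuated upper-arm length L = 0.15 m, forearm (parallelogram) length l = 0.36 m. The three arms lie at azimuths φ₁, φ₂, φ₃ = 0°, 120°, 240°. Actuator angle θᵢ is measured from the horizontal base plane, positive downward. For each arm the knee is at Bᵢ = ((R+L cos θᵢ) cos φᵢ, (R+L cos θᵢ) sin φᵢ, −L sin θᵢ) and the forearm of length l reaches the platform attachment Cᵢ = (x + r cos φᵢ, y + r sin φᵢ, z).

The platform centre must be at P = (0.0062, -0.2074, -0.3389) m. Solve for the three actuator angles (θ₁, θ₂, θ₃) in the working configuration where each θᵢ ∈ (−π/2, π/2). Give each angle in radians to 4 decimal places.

φ1=0.0° → target in arm frame (0.0062, -0.2074)
  A=0.0738, B=-0.3389, C=(l²−L²−A²−y'²−z²)/(2L)=-0.1874
  θ1 = atan2(B,A) + arccos(C/0.3468) = 0.7851
rotate P by −φ2: (-0.1827, 0.0983, -0.3389)
  A=0.2627, B=-0.3389, C=(l²−L²−A²−y'²−z²)/(2L)=-0.2881
  √(A²+B²)=0.4288;  θ2 = -0.9114+2.3076 ≈ 1.3963
φ3=240.0° → target in arm frame (0.1765, 0.1091)
  A=-0.0965, B=-0.3389, C=(l²−L²−A²−y'²−z²)/(2L)=-0.0965
  √(A²+B²)=0.3524;  θ3 = -1.8482+1.8483 ≈ 0.0001

θ₁ = 0.7851, θ₂ = 1.3963, θ₃ = 0.0001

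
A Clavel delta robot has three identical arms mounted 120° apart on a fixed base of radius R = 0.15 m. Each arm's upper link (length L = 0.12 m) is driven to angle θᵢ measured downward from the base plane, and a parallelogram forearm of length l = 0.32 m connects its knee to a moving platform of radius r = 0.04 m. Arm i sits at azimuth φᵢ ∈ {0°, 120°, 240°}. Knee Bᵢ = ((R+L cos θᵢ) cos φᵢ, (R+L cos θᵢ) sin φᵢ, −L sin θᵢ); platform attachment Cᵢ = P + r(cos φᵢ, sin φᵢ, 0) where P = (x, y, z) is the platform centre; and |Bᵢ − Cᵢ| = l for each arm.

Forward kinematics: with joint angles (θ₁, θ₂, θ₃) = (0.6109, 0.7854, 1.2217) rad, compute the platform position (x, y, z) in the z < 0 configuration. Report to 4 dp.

(0.0514, 0.0518, -0.3429)

arm 1 at φ=0.0°: (R−r)+L cos θ1 = 0.2083;  O1 = (0.2083, 0.0000, -0.0688)
φ2=120.0°: virtual centre (-0.0974, 0.1687, -0.0849), radius l
arm 3 at φ=240.0°: (R−r)+L cos θ3 = 0.1510;  O3 = (-0.0755, -0.1308, -0.1128)
subtract pairs → two planes through P
plane₁₂: -0.6114x+0.3375y+-0.0320z = -0.0030
Cramer: x(z) = 0.0143-0.1082z;  y(z) = 0.0171-0.1011z
into |P−O₁|² = l²: 1.0219z² + 0.1762z + -0.0597 = 0;  Δ = 0.2752;  z = -0.3429 or 0.1705 → z<0 root = -0.3429
x = 0.0514, y = 0.0518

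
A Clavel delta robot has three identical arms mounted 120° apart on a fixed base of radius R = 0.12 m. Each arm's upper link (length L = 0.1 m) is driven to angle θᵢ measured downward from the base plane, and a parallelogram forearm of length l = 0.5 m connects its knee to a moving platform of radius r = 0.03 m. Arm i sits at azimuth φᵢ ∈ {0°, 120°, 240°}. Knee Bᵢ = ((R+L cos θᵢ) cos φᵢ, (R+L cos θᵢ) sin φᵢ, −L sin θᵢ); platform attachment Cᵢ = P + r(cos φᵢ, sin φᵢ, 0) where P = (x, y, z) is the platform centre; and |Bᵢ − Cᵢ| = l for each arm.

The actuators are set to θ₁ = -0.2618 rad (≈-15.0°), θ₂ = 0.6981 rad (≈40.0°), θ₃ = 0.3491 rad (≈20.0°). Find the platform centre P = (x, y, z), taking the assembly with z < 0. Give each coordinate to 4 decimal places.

(0.1335, -0.0553, -0.4682)

φ1=0.0°: virtual centre (0.1866, 0.0000, 0.0259), radius l
centre 2 = (0.1666·cos120.0°, 0.1666·sin120.0°, -0.0643) = (-0.0833, 0.1443, -0.0643)
φ3=240.0°: virtual centre (-0.0920, -0.1593, -0.0342), radius l
eliminate P² terms by subtracting sphere 1 from 2 and 3
linear system: -0.5398x+0.2886y = -0.0036−-0.1803z; -0.5572x+-0.3186y = -0.0005−-0.1202z
det = 0.3328;  x = 0.0039+-0.2769z,  y = -0.0053+0.1070z
into |P−centre ₁|² = l²: 1.0881z² + 0.0483z + -0.2159 = 0;  Δ = 0.9421;  z = -0.4682 or 0.4238 → z<0 root = -0.4682
x = 0.1335, y = -0.0553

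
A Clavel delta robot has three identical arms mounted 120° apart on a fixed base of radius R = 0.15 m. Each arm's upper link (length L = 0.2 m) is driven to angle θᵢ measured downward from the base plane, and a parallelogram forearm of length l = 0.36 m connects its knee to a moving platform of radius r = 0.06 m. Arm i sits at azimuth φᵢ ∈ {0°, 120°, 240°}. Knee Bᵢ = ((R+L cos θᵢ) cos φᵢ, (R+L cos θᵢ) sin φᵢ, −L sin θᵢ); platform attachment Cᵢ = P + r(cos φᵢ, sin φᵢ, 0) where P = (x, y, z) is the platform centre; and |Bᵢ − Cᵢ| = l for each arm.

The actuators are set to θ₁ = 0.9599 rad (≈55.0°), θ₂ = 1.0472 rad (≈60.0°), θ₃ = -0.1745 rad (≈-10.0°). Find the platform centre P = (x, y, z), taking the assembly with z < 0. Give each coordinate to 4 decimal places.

arm 1 at φ=0.0°: (R−r)+L cos θ1 = 0.2047;  S1 = (0.2047, 0.0000, -0.1638)
arm 2 at φ=120.0°: (R−r)+L cos θ2 = 0.1900;  S2 = (-0.0950, 0.1645, -0.1732)
φ3=240.0°: virtual centre (-0.1435, -0.2485, 0.0347), radius l
|S₂|²−|S₁|² = -0.0026;  |S₃|²−|S₁|² = 0.0148
linear system: -0.5994x+0.3291y = -0.0026−-0.0188z; -0.6964x+-0.4970y = 0.0148−0.3971z
Cramer: x(z) = -0.0067+0.2302z;  y(z) = -0.0203+0.4764z
into |P−S₁|² = l²: 1.2799z² + 0.2109z + -0.0576 = 0;  Δ = 0.3395;  z = -0.3100 or 0.1452 → z<0 root = -0.3100
x = -0.0781, y = -0.1680

(-0.0781, -0.1680, -0.3100)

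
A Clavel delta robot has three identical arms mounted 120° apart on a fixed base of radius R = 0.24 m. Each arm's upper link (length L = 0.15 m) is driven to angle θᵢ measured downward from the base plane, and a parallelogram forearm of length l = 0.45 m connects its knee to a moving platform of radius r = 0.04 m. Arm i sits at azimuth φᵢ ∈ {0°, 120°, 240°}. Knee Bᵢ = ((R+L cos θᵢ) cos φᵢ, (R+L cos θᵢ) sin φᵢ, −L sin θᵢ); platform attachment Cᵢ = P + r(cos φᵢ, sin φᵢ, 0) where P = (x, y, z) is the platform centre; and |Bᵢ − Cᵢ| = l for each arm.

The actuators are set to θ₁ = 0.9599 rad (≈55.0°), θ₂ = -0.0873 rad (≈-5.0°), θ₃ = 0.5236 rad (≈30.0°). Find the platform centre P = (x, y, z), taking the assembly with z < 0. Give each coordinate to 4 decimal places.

(-0.0943, 0.0584, -0.3562)

φ1=0.0°: virtual centre (0.2860, 0.0000, -0.1229), radius l
O2 = (0.3494·cos120.0°, 0.3494·sin120.0°, 0.0131) = (-0.1747, 0.3026, 0.0131)
arm 3 at φ=240.0°: (R−r)+L cos θ3 = 0.3299;  O3 = (-0.1650, -0.2857, -0.0750)
eliminate P² terms by subtracting sphere 1 from 2 and 3
linear system: -0.9215x+0.6052y = 0.0254−0.2719z; -0.9020x+-0.5714y = 0.0175−0.0957z
Cramer: x(z) = -0.0234+0.1989z;  y(z) = 0.0062-0.1464z
into |P−O₁|² = l²: 1.0610z² + 0.1208z + -0.0916 = 0;  Δ = 0.4034;  z = -0.3562 or 0.2424 → z<0 root = -0.3562
x = -0.0943, y = 0.0584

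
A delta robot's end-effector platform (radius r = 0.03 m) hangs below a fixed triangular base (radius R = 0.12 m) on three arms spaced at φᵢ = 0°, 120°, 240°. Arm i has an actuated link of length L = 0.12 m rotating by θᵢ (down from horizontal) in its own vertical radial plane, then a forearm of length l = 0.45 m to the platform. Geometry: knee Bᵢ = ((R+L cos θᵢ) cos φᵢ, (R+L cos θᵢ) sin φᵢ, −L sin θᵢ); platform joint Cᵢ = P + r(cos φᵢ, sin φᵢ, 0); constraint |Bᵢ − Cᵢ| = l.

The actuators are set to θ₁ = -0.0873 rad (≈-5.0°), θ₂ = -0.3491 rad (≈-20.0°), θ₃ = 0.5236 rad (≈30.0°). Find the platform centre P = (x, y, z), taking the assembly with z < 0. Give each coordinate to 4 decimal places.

arm 1 at φ=0.0°: ρ1 = 0.2095;  centre 1 = (0.2095, 0.0000, 0.0105)
centre 2 = (0.2028·cos120.0°, 0.2028·sin120.0°, 0.0410) = (-0.1014, 0.1756, 0.0410)
arm 3 at φ=240.0°: ρ3 = 0.1939;  centre 3 = (-0.0970, -0.1679, -0.0600)
|centre ₂|²−|centre ₁|² = -0.0012;  |centre ₃|²−|centre ₁|² = -0.0028
plane₁₂: -0.6218x+0.3512y+0.0612z = -0.0012
det = 0.4242;  x = 0.0033+-0.0682z,  y = 0.0024+-0.2950z
into |P−centre ₁|² = l²: 1.0917z² + 0.0058z + -0.1598 = 0;  Δ = 0.6980;  z = -0.3853 or 0.3800 → z<0 root = -0.3853
x = 0.0296, y = 0.1160

(0.0296, 0.1160, -0.3853)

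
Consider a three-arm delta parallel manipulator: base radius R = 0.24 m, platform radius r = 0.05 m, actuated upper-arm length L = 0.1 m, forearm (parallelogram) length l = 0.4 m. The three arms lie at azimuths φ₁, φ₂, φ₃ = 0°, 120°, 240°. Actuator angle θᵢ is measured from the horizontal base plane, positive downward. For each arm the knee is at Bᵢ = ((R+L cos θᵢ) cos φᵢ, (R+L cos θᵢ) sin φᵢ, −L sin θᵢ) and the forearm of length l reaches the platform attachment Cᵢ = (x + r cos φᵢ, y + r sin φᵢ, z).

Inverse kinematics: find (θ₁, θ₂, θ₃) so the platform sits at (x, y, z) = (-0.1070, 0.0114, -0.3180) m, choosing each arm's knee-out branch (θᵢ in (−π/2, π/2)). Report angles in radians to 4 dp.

θ₁ = 1.2219, θ₂ = 0.0007, θ₃ = 0.1747

arm 1 (φ=0.0°): x'=-0.1070, y'=0.0114
  e−x'=0.2970;  (l²−L²−(e−x')²−y'²−z²)/2L = -0.1973
  γ=atan2(-0.3180,0.2970)=-0.8195;  ψ=arccos(-0.4535)=2.0414;  θ1=γ+ψ≈1.2219
arm 2 (φ=120.0°): x'=0.0634, y'=0.0870
  e−x'=0.1266;  (l²−L²−(e−x')²−y'²−z²)/2L = 0.1264
  θ2 = atan2(B,A) + arccos(C/0.3423) = 0.0007
arm 3 (φ=240.0°): x'=0.0436, y'=-0.0984
  e−x'=0.1464;  (l²−L²−(e−x')²−y'²−z²)/2L = 0.0889
  √(A²+B²)=0.3501;  θ3 = -1.1394+1.3141 ≈ 0.1747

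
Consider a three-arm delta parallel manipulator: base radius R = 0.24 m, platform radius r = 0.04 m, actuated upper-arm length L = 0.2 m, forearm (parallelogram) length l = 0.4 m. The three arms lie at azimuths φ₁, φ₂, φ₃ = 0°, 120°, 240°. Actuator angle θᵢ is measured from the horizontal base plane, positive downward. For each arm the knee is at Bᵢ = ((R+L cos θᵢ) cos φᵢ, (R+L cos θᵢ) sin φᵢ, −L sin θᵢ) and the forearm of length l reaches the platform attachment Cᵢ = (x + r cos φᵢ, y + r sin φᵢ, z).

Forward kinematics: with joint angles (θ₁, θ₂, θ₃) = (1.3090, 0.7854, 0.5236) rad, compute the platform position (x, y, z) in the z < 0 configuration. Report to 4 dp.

O1 = (0.2518·cos0.0°, 0.2518·sin0.0°, -0.1932) = (0.2518, 0.0000, -0.1932)
O2 = (0.3414·cos120.0°, 0.3414·sin120.0°, -0.1414) = (-0.1707, 0.2957, -0.1414)
arm 3 at φ=240.0°: ρ3 = 0.3732;  O3 = (-0.1866, -0.3232, -0.1000)
eliminate P² terms by subtracting sphere 1 from 2 and 3
[-0.8449 0.5914 0.1035]·P = 0.0359;  [-0.8767 -0.6464 0.1864]·P = 0.0486
det = 1.0646;  x = -0.0488+0.1664z,  y = -0.0090+0.0627z
sphere 1 gives Az²+Bz+C=0 with A=1.0316, B=0.2852, C=-0.0323;  B²−4AC=0.2146;  roots -0.3628, 0.0863;  negative root z = -0.3628
x = -0.1091, y = -0.0317

(-0.1091, -0.0317, -0.3628)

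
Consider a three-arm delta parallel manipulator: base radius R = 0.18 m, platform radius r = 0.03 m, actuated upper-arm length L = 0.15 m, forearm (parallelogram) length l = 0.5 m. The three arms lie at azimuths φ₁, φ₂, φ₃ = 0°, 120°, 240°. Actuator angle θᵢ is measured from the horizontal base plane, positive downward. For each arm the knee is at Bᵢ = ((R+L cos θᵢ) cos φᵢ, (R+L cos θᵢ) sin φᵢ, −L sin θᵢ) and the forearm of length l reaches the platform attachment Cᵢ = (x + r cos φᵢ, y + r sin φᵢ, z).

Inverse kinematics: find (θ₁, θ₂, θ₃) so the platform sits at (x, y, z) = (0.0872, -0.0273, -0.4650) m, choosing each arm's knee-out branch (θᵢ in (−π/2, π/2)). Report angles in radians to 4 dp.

arm 1 (φ=0.0°): x'=0.0872, y'=-0.0273
  A cos θ + B sin θ = C:  0.0628·cos θ + -0.4650·sin θ = 0.0220
  θ1 = atan2(B,A) + arccos(C/0.4692) = 0.0874
rotate P by −φ2: (-0.0672, -0.0619, -0.4650)
  A cos θ + B sin θ = C:  0.2172·cos θ + -0.4650·sin θ = -0.1325
  γ=atan2(-0.4650,0.2172)=-1.1337;  ψ=arccos(-0.2581)=1.8319;  θ2=γ+ψ≈0.6982
rotate P by −φ3: (-0.0200, 0.0892, -0.4650)
  A cos θ + B sin θ = C:  0.1700·cos θ + -0.4650·sin θ = -0.0852
  √(A²+B²)=0.4951;  θ3 = -1.2204+1.7438 ≈ 0.5234

θ₁ = 0.0874, θ₂ = 0.6982, θ₃ = 0.5234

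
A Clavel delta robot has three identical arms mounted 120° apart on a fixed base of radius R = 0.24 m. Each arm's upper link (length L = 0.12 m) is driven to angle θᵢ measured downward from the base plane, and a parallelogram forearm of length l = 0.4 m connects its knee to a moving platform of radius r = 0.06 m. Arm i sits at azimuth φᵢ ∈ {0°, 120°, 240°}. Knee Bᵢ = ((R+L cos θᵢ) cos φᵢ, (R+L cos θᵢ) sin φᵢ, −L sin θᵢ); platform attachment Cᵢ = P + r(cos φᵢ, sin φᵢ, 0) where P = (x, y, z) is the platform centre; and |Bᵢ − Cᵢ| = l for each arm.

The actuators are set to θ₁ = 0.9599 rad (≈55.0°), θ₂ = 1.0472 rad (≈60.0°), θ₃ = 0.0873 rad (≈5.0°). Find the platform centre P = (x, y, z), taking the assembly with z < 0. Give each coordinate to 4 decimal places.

φ1=0.0°: virtual centre (0.2488, 0.0000, -0.0983), radius l
centre 2 = (0.2400·cos120.0°, 0.2400·sin120.0°, -0.1039) = (-0.1200, 0.2078, -0.1039)
centre 3 = (0.2995·cos240.0°, 0.2995·sin240.0°, -0.0105) = (-0.1498, -0.2594, -0.0105)
subtract pairs → two planes through P
linear system: -0.7377x+0.4157y = -0.0032−-0.0113z; -0.7972x+-0.5188y = 0.0183−0.1757z
Cramer: x(z) = -0.0083+0.0941z;  y(z) = -0.0224+0.1940z
quadratic in z: (1.0465)z²+(0.1395)z+(-0.0837)=0, √Δ=0.6082 → z ∈ {-0.3572, 0.2239}; z = -0.3572 (taking z<0)
x = -0.0419, y = -0.0917

(-0.0419, -0.0917, -0.3572)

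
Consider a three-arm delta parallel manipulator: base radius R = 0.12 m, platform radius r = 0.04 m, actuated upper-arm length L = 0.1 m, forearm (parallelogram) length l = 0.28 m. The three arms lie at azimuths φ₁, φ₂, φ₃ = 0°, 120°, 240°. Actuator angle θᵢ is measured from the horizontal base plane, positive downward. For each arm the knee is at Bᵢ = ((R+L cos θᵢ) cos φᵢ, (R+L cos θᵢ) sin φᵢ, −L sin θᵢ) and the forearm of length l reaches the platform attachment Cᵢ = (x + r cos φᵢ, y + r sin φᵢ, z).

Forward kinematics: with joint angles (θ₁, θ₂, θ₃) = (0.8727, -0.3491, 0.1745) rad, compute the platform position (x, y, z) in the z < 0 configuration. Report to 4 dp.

(-0.0924, 0.0369, -0.2216)

centre 1 = (0.1443·cos0.0°, 0.1443·sin0.0°, -0.0766) = (0.1443, 0.0000, -0.0766)
φ2=120.0°: virtual centre (-0.0870, 0.1507, 0.0342), radius l
φ3=240.0°: virtual centre (-0.0892, -0.1546, -0.0174), radius l
subtract pairs → two planes through P
linear system: -0.4625x+0.3013y = 0.0048−0.2216z; -0.4670x+-0.3091y = 0.0055−0.1185z
det = 0.2837;  x = -0.0110+0.3673z,  y = -0.0011+-0.1717z
quadratic in z: (1.1644)z²+(0.0395)z+(-0.0484)=0, √Δ=0.4765 → z ∈ {-0.2216, 0.1877}; z = -0.2216 (taking z<0)
x = -0.0924, y = 0.0369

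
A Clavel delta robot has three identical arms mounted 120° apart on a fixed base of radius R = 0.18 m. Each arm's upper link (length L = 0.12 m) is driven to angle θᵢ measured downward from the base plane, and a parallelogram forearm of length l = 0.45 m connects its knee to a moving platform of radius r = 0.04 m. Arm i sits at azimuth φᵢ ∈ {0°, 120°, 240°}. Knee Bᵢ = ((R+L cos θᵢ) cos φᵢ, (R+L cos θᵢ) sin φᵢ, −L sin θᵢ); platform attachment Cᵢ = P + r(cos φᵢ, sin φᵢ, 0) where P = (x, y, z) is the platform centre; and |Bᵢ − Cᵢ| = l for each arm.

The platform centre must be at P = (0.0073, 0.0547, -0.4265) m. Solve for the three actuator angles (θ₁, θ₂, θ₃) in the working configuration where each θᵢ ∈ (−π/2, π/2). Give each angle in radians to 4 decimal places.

arm 1 (φ=0.0°): x'=0.0073, y'=0.0547
  A cos θ + B sin θ = C:  0.1327·cos θ + -0.4265·sin θ = -0.0600
  θ1 = atan2(B,A) + arccos(C/0.4467) = 0.4364
arm 2 (φ=120.0°): x'=0.0437, y'=-0.0337
  A=0.0963, B=-0.4265, C=(l²−L²−A²−y'²−z²)/(2L)=-0.0175
  √(A²+B²)=0.4372;  θ2 = -1.3488+1.6109 ≈ 0.2621
arm 3 (φ=240.0°): x'=-0.0510, y'=-0.0210
  A cos θ + B sin θ = C:  0.1910·cos θ + -0.4265·sin θ = -0.1281
  √(A²+B²)=0.4673;  θ3 = -1.1497+1.8484 ≈ 0.6987

θ₁ = 0.4364, θ₂ = 0.2621, θ₃ = 0.6987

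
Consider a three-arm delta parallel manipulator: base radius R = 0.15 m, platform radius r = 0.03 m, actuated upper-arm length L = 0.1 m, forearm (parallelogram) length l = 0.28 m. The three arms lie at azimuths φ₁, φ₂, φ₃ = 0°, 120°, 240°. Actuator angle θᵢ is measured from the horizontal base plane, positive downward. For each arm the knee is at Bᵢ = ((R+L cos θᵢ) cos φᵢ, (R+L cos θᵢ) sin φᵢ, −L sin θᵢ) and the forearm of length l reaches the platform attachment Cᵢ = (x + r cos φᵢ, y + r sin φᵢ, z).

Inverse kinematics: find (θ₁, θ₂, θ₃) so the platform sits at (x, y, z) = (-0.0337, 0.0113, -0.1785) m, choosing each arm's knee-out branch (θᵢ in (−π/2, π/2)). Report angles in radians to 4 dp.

θ₁ = 0.4360, θ₂ = -0.2615, θ₃ = 0.0005

arm 1 (φ=0.0°): x'=-0.0337, y'=0.0113
  e−x'=0.1537;  (l²−L²−(e−x')²−y'²−z²)/2L = 0.0639
  θ1 = atan2(B,A) + arccos(C/0.2356) = 0.4360
rotate P by −φ2: (0.0266, 0.0235, -0.1785)
  A=0.0934, B=-0.1785, C=(l²−L²−A²−y'²−z²)/(2L)=0.1363
  √(A²+B²)=0.2014;  θ2 = -1.0889+0.8274 ≈ -0.2615
φ3=240.0° → target in arm frame (0.0071, -0.0348)
  A=0.1129, B=-0.1785, C=(l²−L²−A²−y'²−z²)/(2L)=0.1128
  γ=atan2(-0.1785,0.1129)=-1.0067;  ψ=arccos(0.5343)=1.0072;  θ3=γ+ψ≈0.0005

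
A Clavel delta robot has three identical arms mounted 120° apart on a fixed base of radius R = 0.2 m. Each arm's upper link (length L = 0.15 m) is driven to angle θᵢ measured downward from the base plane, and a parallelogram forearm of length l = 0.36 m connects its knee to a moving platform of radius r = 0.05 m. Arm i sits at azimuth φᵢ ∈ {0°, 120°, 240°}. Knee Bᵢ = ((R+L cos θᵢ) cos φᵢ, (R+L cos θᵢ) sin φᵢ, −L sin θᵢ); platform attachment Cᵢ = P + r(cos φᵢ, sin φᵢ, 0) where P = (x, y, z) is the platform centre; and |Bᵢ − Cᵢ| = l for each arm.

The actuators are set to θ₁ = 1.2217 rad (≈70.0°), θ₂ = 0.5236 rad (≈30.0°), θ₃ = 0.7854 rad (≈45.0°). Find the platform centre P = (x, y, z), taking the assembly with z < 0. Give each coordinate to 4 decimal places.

φ1=0.0°: virtual centre (0.2013, 0.0000, -0.1410), radius l
arm 2 at φ=120.0°: e+L cos θ2 = 0.2799;  O2 = (-0.1400, 0.2424, -0.0750)
φ3=240.0°: virtual centre (-0.1280, -0.2218, -0.1061), radius l
subtract pairs → two planes through P
linear system: -0.6825x+0.4848y = 0.0236−0.1319z; -0.6587x+-0.4435y = 0.0164−0.0698z
Cramer: x(z) = -0.0296+0.1484z;  y(z) = 0.0069-0.0631z
into |P−O₁|² = l²: 1.0260z² + 0.2125z + -0.0564 = 0;  Δ = 0.2764;  z = -0.3598 or 0.1527 → z<0 root = -0.3598
x = -0.0830, y = 0.0297

(-0.0830, 0.0297, -0.3598)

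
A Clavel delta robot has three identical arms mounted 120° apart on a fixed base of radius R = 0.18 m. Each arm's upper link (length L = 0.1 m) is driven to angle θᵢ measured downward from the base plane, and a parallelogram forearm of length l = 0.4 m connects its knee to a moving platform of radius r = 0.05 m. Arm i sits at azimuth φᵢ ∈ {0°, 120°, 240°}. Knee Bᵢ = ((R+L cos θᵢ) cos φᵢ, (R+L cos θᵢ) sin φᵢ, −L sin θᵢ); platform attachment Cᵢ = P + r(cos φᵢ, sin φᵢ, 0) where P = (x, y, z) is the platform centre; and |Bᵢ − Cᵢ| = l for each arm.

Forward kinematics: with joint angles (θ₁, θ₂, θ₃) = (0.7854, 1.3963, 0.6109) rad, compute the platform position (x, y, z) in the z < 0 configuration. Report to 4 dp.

(0.0281, -0.0856, -0.4213)

arm 1 at φ=0.0°: ρ1 = 0.2007;  centre 1 = (0.2007, 0.0000, -0.0707)
centre 2 = (0.1474·cos120.0°, 0.1474·sin120.0°, -0.0985) = (-0.0737, 0.1276, -0.0985)
arm 3 at φ=240.0°: ρ3 = 0.2119;  centre 3 = (-0.1060, -0.1835, -0.0574)
subtract pairs → two planes through P
linear system: -0.5488x+0.2552y = -0.0139−-0.0555z; -0.6133x+-0.3670y = 0.0029−0.0267z
det = 0.3580;  x = 0.0121+-0.0379z,  y = -0.0282+0.1361z
sphere 1 gives Az²+Bz+C=0 with A=1.0200, B=0.1480, C=-0.1186;  B²−4AC=0.5060;  roots -0.4213, 0.2761;  negative root z = -0.4213
x = 0.0281, y = -0.0856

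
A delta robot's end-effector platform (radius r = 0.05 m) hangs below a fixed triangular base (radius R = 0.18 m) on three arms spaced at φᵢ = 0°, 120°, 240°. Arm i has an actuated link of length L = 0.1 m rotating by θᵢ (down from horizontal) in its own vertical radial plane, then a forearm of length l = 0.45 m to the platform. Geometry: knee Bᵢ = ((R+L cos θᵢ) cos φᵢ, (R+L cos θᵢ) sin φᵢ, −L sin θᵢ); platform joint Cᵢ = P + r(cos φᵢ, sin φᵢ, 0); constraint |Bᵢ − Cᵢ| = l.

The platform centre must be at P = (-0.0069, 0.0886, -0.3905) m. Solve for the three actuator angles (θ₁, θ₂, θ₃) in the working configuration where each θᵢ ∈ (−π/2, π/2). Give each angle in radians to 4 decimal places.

θ₁ = 0.1743, θ₂ = -0.3488, θ₃ = 0.5236

φ1=0.0° → target in arm frame (-0.0069, 0.0886)
  e−x'=0.1369;  (l²−L²−(e−x')²−y'²−z²)/2L = 0.0671
  γ=atan2(-0.3905,0.1369)=-1.2336;  ψ=arccos(0.1621)=1.4079;  θ1=γ+ψ≈0.1743
arm 2 (φ=120.0°): x'=0.0802, y'=-0.0383
  A=0.0498, B=-0.3905, C=(l²−L²−A²−y'²−z²)/(2L)=0.1803
  θ2 = atan2(B,A) + arccos(C/0.3937) = -0.3488
arm 3 (φ=240.0°): x'=-0.0733, y'=-0.0503
  e−x'=0.2033;  (l²−L²−(e−x')²−y'²−z²)/2L = -0.0192
  √(A²+B²)=0.4402;  θ3 = -1.0908+1.6144 ≈ 0.5236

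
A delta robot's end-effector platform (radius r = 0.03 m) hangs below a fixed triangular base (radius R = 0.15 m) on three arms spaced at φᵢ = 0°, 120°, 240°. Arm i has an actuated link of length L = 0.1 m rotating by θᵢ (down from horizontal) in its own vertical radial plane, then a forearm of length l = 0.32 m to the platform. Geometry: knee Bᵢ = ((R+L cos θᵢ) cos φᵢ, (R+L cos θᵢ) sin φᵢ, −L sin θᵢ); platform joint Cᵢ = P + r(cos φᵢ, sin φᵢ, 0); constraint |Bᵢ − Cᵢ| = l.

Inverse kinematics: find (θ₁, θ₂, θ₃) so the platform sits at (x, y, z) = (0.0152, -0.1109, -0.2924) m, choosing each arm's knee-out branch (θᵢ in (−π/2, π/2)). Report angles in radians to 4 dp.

θ₁ = 0.6110, θ₂ = 1.3088, θ₃ = 0.0871

arm 1 (φ=0.0°): x'=0.0152, y'=-0.1109
  A cos θ + B sin θ = C:  0.1048·cos θ + -0.2924·sin θ = -0.0819
  γ=atan2(-0.2924,0.1048)=-1.2266;  ψ=arccos(-0.2637)=1.8376;  θ1=γ+ψ≈0.6110
φ2=120.0° → target in arm frame (-0.1036, 0.0423)
  e−x'=0.2236;  (l²−L²−(e−x')²−y'²−z²)/2L = -0.2245
  γ=atan2(-0.2924,0.2236)=-0.9179;  ψ=arccos(-0.6099)=2.2267;  θ2=γ+ψ≈1.3088
φ3=240.0° → target in arm frame (0.0884, 0.0686)
  A cos θ + B sin θ = C:  0.0316·cos θ + -0.2924·sin θ = 0.0060
  γ=atan2(-0.2924,0.0316)=-1.4633;  ψ=arccos(0.0204)=1.5504;  θ3=γ+ψ≈0.0871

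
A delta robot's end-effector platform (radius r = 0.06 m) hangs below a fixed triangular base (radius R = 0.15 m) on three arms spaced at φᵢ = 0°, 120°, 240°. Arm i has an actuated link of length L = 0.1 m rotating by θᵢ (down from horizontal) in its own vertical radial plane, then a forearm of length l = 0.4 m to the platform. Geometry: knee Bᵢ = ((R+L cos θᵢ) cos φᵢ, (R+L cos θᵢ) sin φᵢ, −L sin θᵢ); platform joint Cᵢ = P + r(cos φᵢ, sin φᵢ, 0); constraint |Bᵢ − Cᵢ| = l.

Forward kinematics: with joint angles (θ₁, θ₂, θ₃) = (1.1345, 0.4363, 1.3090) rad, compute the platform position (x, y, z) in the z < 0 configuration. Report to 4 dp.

(-0.0368, 0.1103, -0.4360)

φ1=0.0°: virtual centre (0.1323, 0.0000, -0.0906), radius l
φ2=120.0°: virtual centre (-0.0903, 0.1564, -0.0423), radius l
S3 = (0.1159·cos240.0°, 0.1159·sin240.0°, -0.0966) = (-0.0579, -0.1004, -0.0966)
subtract pairs → two planes through P
plane₁₂: -0.4451x+0.3129y+0.0967z = 0.0087
Cramer: x(z) = -0.0040+0.0753z;  y(z) = 0.0222-0.2021z
into |P−S₁|² = l²: 1.0465z² + 0.1518z + -0.1327 = 0;  Δ = 0.5787;  z = -0.4360 or 0.2909 → z<0 root = -0.4360
x = -0.0368, y = 0.1103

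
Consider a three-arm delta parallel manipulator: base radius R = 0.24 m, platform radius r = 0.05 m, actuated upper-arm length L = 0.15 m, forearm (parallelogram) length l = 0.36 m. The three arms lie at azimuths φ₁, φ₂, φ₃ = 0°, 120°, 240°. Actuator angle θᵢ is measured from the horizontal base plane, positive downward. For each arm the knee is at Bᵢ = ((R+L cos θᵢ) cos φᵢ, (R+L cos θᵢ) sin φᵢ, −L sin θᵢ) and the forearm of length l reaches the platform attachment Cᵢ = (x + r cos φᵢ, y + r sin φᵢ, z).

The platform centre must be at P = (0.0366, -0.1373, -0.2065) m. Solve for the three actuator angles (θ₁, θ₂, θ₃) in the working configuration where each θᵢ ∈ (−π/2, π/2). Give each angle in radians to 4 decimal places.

arm 1 (φ=0.0°): x'=0.0366, y'=-0.1373
  A cos θ + B sin θ = C:  0.1534·cos θ + -0.2065·sin θ = 0.0736
  √(A²+B²)=0.2572;  θ1 = -0.9319+1.2807 ≈ 0.3488
arm 2 (φ=120.0°): x'=-0.1372, y'=0.0370
  e−x'=0.3272;  (l²−L²−(e−x')²−y'²−z²)/2L = -0.1466
  √(A²+B²)=0.3869;  θ2 = -0.5630+1.9593 ≈ 1.3963
arm 3 (φ=240.0°): x'=0.1006, y'=0.1003
  A cos θ + B sin θ = C:  0.0894·cos θ + -0.2065·sin θ = 0.1547
  √(A²+B²)=0.2250;  θ3 = -1.1622+0.8130 ≈ -0.3492

θ₁ = 0.3488, θ₂ = 1.3963, θ₃ = -0.3492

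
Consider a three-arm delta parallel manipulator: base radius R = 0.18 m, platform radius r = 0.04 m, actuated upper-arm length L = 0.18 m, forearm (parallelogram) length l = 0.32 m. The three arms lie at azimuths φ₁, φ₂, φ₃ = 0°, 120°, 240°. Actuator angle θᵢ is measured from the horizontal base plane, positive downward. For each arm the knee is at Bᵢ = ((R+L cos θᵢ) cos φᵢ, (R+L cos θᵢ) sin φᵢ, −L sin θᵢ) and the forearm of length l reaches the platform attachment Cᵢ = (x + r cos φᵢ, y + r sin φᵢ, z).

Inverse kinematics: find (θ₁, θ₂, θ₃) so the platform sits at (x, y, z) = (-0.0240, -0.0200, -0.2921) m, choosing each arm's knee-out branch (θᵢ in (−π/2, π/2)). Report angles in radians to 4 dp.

θ₁ = 0.8728, θ₂ = 0.7856, θ₃ = 0.6110

rotate P by −φ1: (-0.0240, -0.0200, -0.2921)
  A=0.1640, B=-0.2921, C=(l²−L²−A²−y'²−z²)/(2L)=-0.1184
  √(A²+B²)=0.3350;  θ1 = -1.0592+1.9320 ≈ 0.8728
arm 2 (φ=120.0°): x'=-0.0053, y'=0.0308
  A cos θ + B sin θ = C:  0.1453·cos θ + -0.2921·sin θ = -0.1039
  θ2 = atan2(B,A) + arccos(C/0.3263) = 0.7856
arm 3 (φ=240.0°): x'=0.0293, y'=-0.0108
  A=0.1107, B=-0.2921, C=(l²−L²−A²−y'²−z²)/(2L)=-0.0769
  √(A²+B²)=0.3124;  θ3 = -1.2086+1.8196 ≈ 0.6110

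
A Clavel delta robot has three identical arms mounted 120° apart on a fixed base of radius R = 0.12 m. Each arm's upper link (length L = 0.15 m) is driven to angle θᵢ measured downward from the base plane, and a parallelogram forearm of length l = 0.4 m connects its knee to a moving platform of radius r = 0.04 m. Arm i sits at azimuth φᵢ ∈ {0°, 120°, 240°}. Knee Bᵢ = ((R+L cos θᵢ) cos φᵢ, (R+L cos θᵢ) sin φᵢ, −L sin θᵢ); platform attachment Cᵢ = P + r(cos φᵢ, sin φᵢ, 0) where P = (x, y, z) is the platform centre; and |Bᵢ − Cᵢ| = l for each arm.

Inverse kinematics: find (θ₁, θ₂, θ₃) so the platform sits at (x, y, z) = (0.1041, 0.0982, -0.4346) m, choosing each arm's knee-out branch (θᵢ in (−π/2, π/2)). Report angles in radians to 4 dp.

φ1=0.0° → target in arm frame (0.1041, 0.0982)
  e−x'=-0.0241;  (l²−L²−(e−x')²−y'²−z²)/2L = -0.2053
  γ=atan2(-0.4346,-0.0241)=-1.6262;  ψ=arccos(-0.4717)=2.0621;  θ1=γ+ψ≈0.4359
arm 2 (φ=120.0°): x'=0.0330, y'=-0.1393
  A cos θ + B sin θ = C:  0.0470·cos θ + -0.4346·sin θ = -0.2433
  θ2 = atan2(B,A) + arccos(C/0.4371) = 0.6979
φ3=240.0° → target in arm frame (-0.1371, 0.0411)
  A cos θ + B sin θ = C:  0.2171·cos θ + -0.4346·sin θ = -0.3340
  θ3 = atan2(B,A) + arccos(C/0.4858) = 1.2213

θ₁ = 0.4359, θ₂ = 0.6979, θ₃ = 1.2213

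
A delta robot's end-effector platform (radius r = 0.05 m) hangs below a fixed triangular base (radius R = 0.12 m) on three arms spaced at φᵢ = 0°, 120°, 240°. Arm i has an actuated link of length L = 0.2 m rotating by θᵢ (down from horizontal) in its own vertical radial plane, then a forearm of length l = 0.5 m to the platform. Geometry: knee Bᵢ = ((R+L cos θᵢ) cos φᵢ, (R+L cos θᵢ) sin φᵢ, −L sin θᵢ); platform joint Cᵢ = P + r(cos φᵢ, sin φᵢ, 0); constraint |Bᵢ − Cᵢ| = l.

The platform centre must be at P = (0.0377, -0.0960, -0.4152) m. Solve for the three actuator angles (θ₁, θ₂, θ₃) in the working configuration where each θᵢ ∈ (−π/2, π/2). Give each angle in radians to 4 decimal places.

θ₁ = -0.0873, θ₂ = 0.3493, θ₃ = -0.1744

arm 1 (φ=0.0°): x'=0.0377, y'=-0.0960
  A cos θ + B sin θ = C:  0.0323·cos θ + -0.4152·sin θ = 0.0684
  γ=atan2(-0.4152,0.0323)=-1.4932;  ψ=arccos(0.1642)=1.4059;  θ1=γ+ψ≈-0.0873
arm 2 (φ=120.0°): x'=-0.1020, y'=0.0154
  e−x'=0.1720;  (l²−L²−(e−x')²−y'²−z²)/2L = 0.0195
  γ=atan2(-0.4152,0.1720)=-1.1781;  ψ=arccos(0.0434)=1.5274;  θ2=γ+ψ≈0.3493
rotate P by −φ3: (0.0643, 0.0806, -0.4152)
  e−x'=0.0057;  (l²−L²−(e−x')²−y'²−z²)/2L = 0.0777
  θ3 = atan2(B,A) + arccos(C/0.4152) = -0.1744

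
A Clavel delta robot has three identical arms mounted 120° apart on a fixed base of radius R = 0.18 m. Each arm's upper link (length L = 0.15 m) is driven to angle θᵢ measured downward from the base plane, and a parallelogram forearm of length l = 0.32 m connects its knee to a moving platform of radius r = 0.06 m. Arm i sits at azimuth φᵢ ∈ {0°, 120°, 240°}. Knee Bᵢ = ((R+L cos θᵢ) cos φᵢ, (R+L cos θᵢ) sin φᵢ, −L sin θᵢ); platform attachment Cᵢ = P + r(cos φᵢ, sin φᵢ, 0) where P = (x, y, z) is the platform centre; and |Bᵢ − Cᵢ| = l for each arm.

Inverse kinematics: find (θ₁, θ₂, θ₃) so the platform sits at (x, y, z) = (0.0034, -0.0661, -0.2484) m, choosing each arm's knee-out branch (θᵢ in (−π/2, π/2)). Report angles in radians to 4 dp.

φ1=0.0° → target in arm frame (0.0034, -0.0661)
  A cos θ + B sin θ = C:  0.1166·cos θ + -0.2484·sin θ = 0.0008
  θ1 = atan2(B,A) + arccos(C/0.2744) = 0.4360
rotate P by −φ2: (-0.0589, 0.0301, -0.2484)
  e−x'=0.1789;  (l²−L²−(e−x')²−y'²−z²)/2L = -0.0491
  θ2 = atan2(B,A) + arccos(C/0.3061) = 0.7854
arm 3 (φ=240.0°): x'=0.0555, y'=0.0360
  A cos θ + B sin θ = C:  0.0645·cos θ + -0.2484·sin θ = 0.0425
  θ3 = atan2(B,A) + arccos(C/0.2566) = 0.0875

θ₁ = 0.4360, θ₂ = 0.7854, θ₃ = 0.0875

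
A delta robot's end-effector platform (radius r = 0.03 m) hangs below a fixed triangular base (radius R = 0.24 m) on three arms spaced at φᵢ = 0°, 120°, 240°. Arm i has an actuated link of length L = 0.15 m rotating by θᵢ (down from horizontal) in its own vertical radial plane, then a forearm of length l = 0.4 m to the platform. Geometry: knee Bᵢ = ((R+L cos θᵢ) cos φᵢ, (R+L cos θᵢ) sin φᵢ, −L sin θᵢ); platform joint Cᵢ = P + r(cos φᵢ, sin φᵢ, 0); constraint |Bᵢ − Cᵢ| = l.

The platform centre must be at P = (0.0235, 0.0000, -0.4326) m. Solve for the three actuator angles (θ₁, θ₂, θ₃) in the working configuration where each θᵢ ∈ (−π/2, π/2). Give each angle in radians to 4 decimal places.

θ₁ = 1.0473, θ₂ = 1.2220, θ₃ = 1.2220

φ1=0.0° → target in arm frame (0.0235, 0.0000)
  A=0.1865, B=-0.4326, C=(l²−L²−A²−y'²−z²)/(2L)=-0.2814
  √(A²+B²)=0.4711;  θ1 = -1.1638+2.2110 ≈ 1.0473
rotate P by −φ2: (-0.0117, -0.0204, -0.4326)
  A=0.2217, B=-0.4326, C=(l²−L²−A²−y'²−z²)/(2L)=-0.3308
  θ2 = atan2(B,A) + arccos(C/0.4861) = 1.2220
φ3=240.0° → target in arm frame (-0.0118, 0.0204)
  e−x'=0.2218;  (l²−L²−(e−x')²−y'²−z²)/2L = -0.3308
  γ=atan2(-0.4326,0.2218)=-1.0971;  ψ=arccos(-0.6804)=2.3191;  θ3=γ+ψ≈1.2220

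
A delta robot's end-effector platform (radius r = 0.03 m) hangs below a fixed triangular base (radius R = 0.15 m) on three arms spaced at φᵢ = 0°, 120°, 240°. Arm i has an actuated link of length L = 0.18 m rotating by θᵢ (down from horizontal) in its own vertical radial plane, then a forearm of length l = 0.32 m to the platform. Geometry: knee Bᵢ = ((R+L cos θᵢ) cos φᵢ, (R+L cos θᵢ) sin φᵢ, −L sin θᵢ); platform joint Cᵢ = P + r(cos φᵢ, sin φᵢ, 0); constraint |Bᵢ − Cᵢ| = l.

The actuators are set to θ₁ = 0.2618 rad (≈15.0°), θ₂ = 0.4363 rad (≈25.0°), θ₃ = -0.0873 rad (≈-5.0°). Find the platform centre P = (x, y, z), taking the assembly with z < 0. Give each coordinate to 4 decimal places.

(-0.0046, -0.0324, -0.1573)

φ1=0.0°: virtual centre (0.2939, 0.0000, -0.0466), radius l
arm 2 at φ=120.0°: e+L cos θ2 = 0.2831;  O2 = (-0.1416, 0.2452, -0.0761)
φ3=240.0°: virtual centre (-0.1497, -0.2592, 0.0157), radius l
eliminate P² terms by subtracting sphere 1 from 2 and 3
plane₁₂: -0.8709x+0.4904y+-0.0590z = -0.0026
Cramer: x(z) = 0.0008+0.0344z;  y(z) = -0.0039+0.1814z
sphere 1 gives Az²+Bz+C=0 with A=1.0341, B=0.0716, C=-0.0143;  B²−4AC=0.0643;  roots -0.1573, 0.0880;  negative root z = -0.1573
x = -0.0046, y = -0.0324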